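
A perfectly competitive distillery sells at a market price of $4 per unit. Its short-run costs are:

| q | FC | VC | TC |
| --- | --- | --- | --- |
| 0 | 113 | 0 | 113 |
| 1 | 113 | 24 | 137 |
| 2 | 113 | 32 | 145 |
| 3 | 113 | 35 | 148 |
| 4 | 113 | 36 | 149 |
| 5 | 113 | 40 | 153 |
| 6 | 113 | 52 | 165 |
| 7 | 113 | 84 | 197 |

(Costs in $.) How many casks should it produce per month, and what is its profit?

q = 0 (shut down); profit = -$113

Profit at each row (π = 4q − TC): q=0: -113; q=1: -133; q=2: -137; q=3: -136; q=4: -133; q=5: -133; q=6: -141; q=7: -169.
Profit is highest at q = 0. Equivalently, the lowest AVC in the table is 40/5 ≈ $8 at q = 5, and P = $4 falls below it — price never covers variable cost, so the firm shuts down and loses only its fixed cost.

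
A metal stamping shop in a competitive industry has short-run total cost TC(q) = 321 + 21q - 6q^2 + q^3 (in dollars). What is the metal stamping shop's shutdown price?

$12 per unit

The firm shuts down when price falls below the minimum of average variable cost. AVC = VC/q = 21 - 6q + q^2.
dAVC/dq = -6 + 2q = 0 gives q = 3. min AVC = 21 - 6·3 + 3^2 = 12.
The firm shuts down for any P below $12.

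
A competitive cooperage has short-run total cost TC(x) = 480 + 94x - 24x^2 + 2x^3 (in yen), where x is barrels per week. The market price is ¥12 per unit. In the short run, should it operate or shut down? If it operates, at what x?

From TC, MC = TC'(x) = 94 - 48x + 6x^2 and AVC = VC/x = 94 - 24x + 2x^2.
The AVC parabola has its vertex at x = 24/4 = 6, where AVC = 94 - 24·6 + 2·6^2 = ¥22.
With P < min AVC (¥12 < ¥22), every unit sold adds to the loss.
The firm minimizes its loss by shutting down and losing only its fixed cost of ¥480.

Shut down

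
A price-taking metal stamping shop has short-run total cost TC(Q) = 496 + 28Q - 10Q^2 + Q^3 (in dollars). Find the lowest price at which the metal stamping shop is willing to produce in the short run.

$3 per unit

Short-run supply begins at min AVC. From VC = 28Q - 10Q^2 + Q^3, AVC = 28 - 10Q + Q^2.
dAVC/dQ = -10 + 2Q = 0 gives Q = 5. min AVC = 28 - 10·5 + 5^2 = 3.
So the shutdown price is $3.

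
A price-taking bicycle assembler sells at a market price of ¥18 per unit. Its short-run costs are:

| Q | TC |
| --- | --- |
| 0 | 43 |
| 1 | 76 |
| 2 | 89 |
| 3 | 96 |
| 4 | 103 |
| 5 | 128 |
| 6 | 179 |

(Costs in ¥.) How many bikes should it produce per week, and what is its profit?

Q = 4; profit = -¥31

Profit at each row (π = 18Q − TC): Q=0: -43; Q=1: -58; Q=2: -53; Q=3: -42; Q=4: -31; Q=5: -38; Q=6: -71.
Profit is maximized at Q = 4. AVC there is 60/4 = ¥15 ≤ P, so producing beats shutting down (which would give -¥43).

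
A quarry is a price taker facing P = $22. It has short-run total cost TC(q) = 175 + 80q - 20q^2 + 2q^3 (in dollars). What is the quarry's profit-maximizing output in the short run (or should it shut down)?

Strip out fixed cost: VC = 80q - 20q^2 + 2q^3. Then AVC = 80 - 20q + 2q^2 and MC = 80 - 40q + 6q^2.
AVC hits its minimum where MC = AVC, at q = 5, giving min AVC = 80 - 20·5 + 2·5^2 = $30.
Since P = $22 < min AVC = $30, price fails to cover variable cost at any output.
Shutting down limits the loss to fixed cost, $175.

Shut down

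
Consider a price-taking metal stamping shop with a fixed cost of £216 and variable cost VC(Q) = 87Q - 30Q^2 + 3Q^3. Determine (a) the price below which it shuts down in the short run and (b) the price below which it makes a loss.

Shutdown price = £12; break-even price = £51

AVC = 87 - 30Q + 3Q^2; minimized at Q = 5, giving min AVC = £12. That is the shutdown price.
ATC = 216/Q + 87 - 30Q + 3Q^2. Setting dATC/dQ = −216/Q^2 − 30 + 6Q = 0 gives Q = 6 (since 6·6^3 − 30·6^2 = 216).
min ATC = 216/6 + 87 − 30·6 + 3·6^2 = £51. That is the break-even price.
Between these two prices the firm operates at a loss; above £51 it earns a profit.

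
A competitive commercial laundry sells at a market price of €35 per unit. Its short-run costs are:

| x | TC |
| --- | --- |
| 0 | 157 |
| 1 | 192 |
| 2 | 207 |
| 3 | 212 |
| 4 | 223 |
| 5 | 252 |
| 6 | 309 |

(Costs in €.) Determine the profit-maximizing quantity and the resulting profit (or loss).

x = 5; profit = -€77

Compute π = P·x − TC at each output: x=0: -157; x=1: -157; x=2: -137; x=3: -107; x=4: -83; x=5: -77; x=6: -99.
Profit is maximized at x = 5. AVC there is 95/5 = €19 ≤ P, so producing beats shutting down (which would give -€157).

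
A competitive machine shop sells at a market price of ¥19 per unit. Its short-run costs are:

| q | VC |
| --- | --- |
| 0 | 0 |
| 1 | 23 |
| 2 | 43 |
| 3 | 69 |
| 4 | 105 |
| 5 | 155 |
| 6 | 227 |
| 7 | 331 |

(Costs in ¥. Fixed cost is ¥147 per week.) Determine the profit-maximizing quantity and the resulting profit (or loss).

q = 0 (shut down); profit = -¥147

Compute π = P·q − TC at each output: q=0: -147; q=1: -151; q=2: -152; q=3: -159; q=4: -176; q=5: -207; q=6: -260; q=7: -345.
Profit is highest at q = 0. Equivalently, the lowest AVC in the table is 43/2 ≈ ¥21.50 at q = 2, and P = ¥19 falls below it — price never covers variable cost, so the firm shuts down and loses only its fixed cost.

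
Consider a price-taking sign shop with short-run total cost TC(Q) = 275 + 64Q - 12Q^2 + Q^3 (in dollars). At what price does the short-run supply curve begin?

$28 per unit

The shutdown price is the minimum of AVC. VC = 64Q - 12Q^2 + Q^3, so AVC = 64 - 12Q + Q^2.
dAVC/dQ = -12 + 2Q = 0 gives Q = 6. min AVC = 64 - 12·6 + 6^2 = 28.
The firm shuts down for any P below $28.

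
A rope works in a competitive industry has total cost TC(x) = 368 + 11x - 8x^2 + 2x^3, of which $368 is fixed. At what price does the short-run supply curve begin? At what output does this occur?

$3 per unit, at x = 2

The firm shuts down when price falls below the minimum of average variable cost. AVC = VC/x = 11 - 8x + 2x^2.
At the minimum of AVC, MC = AVC. MC = 11 - 16x + 6x^2; setting MC = AVC gives 4x^2 - 8x = 0, so x = 2. min AVC = 3.
For P < $3 the firm produces nothing.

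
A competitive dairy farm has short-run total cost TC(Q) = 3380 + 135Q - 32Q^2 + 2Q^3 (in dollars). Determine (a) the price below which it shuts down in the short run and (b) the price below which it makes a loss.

Shutdown price = $7; break-even price = $317

Shutdown price = min AVC. AVC = 135 - 32Q + 2Q^2, with vertex at Q = 8 and minimum $7.
ATC = 3380/Q + 135 - 32Q + 2Q^2. Setting dATC/dQ = −3380/Q^2 − 32 + 4Q = 0 gives Q = 13 (since 4·13^3 − 32·13^2 = 3380).
min ATC = 3380/13 + 135 − 32·13 + 2·13^2 = $317. That is the break-even price.
Between these two prices the firm operates at a loss; above $317 it earns a profit.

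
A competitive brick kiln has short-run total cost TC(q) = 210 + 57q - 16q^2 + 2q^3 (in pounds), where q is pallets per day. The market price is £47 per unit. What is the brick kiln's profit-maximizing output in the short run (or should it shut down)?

From TC, MC = TC'(q) = 57 - 32q + 6q^2 and AVC = VC/q = 57 - 16q + 2q^2.
The AVC parabola has its vertex at q = 16/4 = 4, where AVC = 57 - 16·4 + 2·4^2 = £25.
Because £47 ≥ £25, revenue can cover variable cost; the firm operates.
Set P = MC: 47 = 57 - 32q + 6q^2 → 10 - 32q + 6q^2 = 0. The roots are q = 1/3 and q = 5; the profit-maximizing output is on the rising part of MC, so q* = 5.
Check: AVC at q = 5 is £27 ≤ P, so revenue covers variable cost.
Profit = P·q − TC = 47·5 − 345 = -£110, a loss, but smaller than the £210 fixed cost the firm would lose by shutting down.

Produce at q = 5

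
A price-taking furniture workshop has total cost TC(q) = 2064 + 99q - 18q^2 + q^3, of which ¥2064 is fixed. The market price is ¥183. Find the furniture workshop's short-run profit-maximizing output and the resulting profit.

AVC = 99 - 18q + q^2; min AVC = ¥18 at q = 9. Since P = ¥183 ≥ min AVC, the firm produces.
MC = 99 - 36q + 3q^2. Setting P = MC and taking the root on the rising branch gives q* = 14.
TR = 183·14 = 2562. TC = 2064 + 602 = 2666. Profit = 2562 − 2666 = -¥104.
By producing, the firm covers all variable cost plus ¥1960 of fixed cost; shutting down would lose the full ¥2064.

Profit = -¥104 at q = 14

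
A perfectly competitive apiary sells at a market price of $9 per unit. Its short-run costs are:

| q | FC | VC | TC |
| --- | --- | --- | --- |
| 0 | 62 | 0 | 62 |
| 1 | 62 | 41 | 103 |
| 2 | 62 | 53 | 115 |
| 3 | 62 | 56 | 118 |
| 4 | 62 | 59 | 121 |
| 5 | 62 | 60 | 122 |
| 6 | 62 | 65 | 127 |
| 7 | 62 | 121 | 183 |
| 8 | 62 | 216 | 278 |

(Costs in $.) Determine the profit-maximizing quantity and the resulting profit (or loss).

Profit at each row (π = 9q − TC): q=0: -62; q=1: -94; q=2: -97; q=3: -91; q=4: -85; q=5: -77; q=6: -73; q=7: -120; q=8: -206.
Profit is highest at q = 0. Equivalently, the lowest AVC in the table is 65/6 ≈ $10.83 at q = 6, and P = $9 falls below it — price never covers variable cost, so the firm shuts down and loses only its fixed cost.

q = 0 (shut down); profit = -$62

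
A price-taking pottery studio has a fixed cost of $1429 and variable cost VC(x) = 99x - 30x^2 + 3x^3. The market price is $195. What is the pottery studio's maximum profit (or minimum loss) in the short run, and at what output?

Profit = -$277 at x = 8

AVC = 99 - 30x + 3x^2; min AVC = $24 at x = 5. Since P = $195 ≥ min AVC, the firm produces.
With MC = 99 - 60x + 9x^2, P = MC on the upward-sloping part at x* = 8.
TR = 195·8 = 1560. TC = 1429 + 408 = 1837. Profit = 1560 − 1837 = -$277.
By producing, the firm covers all variable cost plus $1152 of fixed cost; shutting down would lose the full $1429.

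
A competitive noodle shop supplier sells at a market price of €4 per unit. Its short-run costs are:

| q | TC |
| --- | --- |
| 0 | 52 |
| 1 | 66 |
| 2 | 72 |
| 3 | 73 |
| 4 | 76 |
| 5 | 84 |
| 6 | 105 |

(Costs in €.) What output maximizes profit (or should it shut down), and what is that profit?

q = 0 (shut down); profit = -€52

Profit at each row (π = 4q − TC): q=0: -52; q=1: -62; q=2: -64; q=3: -61; q=4: -60; q=5: -64; q=6: -81.
Profit is highest at q = 0. Equivalently, the lowest AVC in the table is 24/4 ≈ €6 at q = 4, and P = €4 falls below it — price never covers variable cost, so the firm shuts down and loses only its fixed cost.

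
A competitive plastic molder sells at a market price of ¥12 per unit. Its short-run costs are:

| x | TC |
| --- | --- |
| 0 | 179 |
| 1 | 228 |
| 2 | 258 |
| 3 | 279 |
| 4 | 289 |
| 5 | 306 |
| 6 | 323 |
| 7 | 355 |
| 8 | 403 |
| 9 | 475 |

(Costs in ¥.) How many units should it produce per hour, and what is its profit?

x = 0 (shut down); profit = -¥179

Profit at each row (π = 12x − TC): x=0: -179; x=1: -216; x=2: -234; x=3: -243; x=4: -241; x=5: -246; x=6: -251; x=7: -271; x=8: -307; x=9: -367.
Profit is highest at x = 0. Equivalently, the lowest AVC in the table is 144/6 ≈ ¥24 at x = 6, and P = ¥12 falls below it — price never covers variable cost, so the firm shuts down and loses only its fixed cost.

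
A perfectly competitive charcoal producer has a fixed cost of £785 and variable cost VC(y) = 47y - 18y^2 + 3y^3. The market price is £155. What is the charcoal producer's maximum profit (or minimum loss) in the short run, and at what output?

AVC = 47 - 18y + 3y^2 has its minimum £20 at y = 3; price £155 clears that bar, so the firm operates.
With MC = 47 - 36y + 9y^2, P = MC on the upward-sloping part at y* = 6.
TR = 155·6 = 930. TC = 785 + 282 = 1067. Profit = 930 − 1067 = -£137.
That loss of £137 beats the £785 the firm would lose by shutting down; producing recovers £648 of fixed cost.

Profit = -£137 at y = 6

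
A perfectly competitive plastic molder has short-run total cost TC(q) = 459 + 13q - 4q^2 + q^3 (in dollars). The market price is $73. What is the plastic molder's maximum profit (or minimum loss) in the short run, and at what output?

AVC = 13 - 4q + q^2; min AVC = $9 at q = 2. Since P = $73 ≥ min AVC, the firm produces.
MC = 13 - 8q + 3q^2. Setting P = MC and taking the root on the rising branch gives q* = 6.
TR = 73·6 = 438. TC = 459 + 150 = 609. Profit = 438 − 609 = -$171.
That loss of $171 beats the $459 the firm would lose by shutting down; producing recovers $288 of fixed cost.

Profit = -$171 at q = 6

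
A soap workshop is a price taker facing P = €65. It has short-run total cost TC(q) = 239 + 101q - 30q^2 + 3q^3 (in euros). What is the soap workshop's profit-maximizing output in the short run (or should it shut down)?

Variable cost is VC = 101q - 30q^2 + 3q^3, so AVC = VC/q = 101 - 30q + 3q^2 and MC = dTC/dq = 101 - 60q + 9q^2.
The AVC parabola has its vertex at q = 30/6 = 5, where AVC = 101 - 30·5 + 3·5^2 = €26.
Because €65 ≥ €26, revenue can cover variable cost; the firm operates.
Solving P = MC: 36 - 60q + 9q^2 = 0 ⇒ q = 2/3 or 6. On the upward-sloping branch, q* = 6.
Check: AVC at q = 6 is €29 ≤ P, so revenue covers variable cost.
Profit = P·q − TC = 65·6 − 413 = -€23, a loss, but smaller than the €239 fixed cost the firm would lose by shutting down.

Produce at q = 6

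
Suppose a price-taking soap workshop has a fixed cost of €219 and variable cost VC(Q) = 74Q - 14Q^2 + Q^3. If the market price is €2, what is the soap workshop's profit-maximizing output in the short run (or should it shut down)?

Shut down

Strip out fixed cost: VC = 74Q - 14Q^2 + Q^3. Then AVC = 74 - 14Q + Q^2 and MC = 74 - 28Q + 3Q^2.
The AVC parabola has its vertex at Q = 14/2 = 7, where AVC = 74 - 14·7 + 7^2 = €25.
P = €2 lies below min AVC = €25; no output level covers variable cost.
Shutting down limits the loss to fixed cost, €219.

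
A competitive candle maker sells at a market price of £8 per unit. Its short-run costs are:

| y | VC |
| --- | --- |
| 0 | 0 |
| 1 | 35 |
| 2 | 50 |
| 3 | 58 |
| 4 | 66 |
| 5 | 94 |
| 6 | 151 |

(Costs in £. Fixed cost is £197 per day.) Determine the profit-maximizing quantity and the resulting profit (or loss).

y = 0 (shut down); profit = -£197

Tabulate TR − TC: y=0: -197; y=1: -224; y=2: -231; y=3: -231; y=4: -231; y=5: -251; y=6: -300.
Profit is highest at y = 0. Equivalently, the lowest AVC in the table is 66/4 ≈ £16.50 at y = 4, and P = £8 falls below it — price never covers variable cost, so the firm shuts down and loses only its fixed cost.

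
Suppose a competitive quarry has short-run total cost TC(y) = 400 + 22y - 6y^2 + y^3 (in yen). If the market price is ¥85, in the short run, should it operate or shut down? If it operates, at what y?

Produce at y = 7

Strip out fixed cost: VC = 22y - 6y^2 + y^3. Then AVC = 22 - 6y + y^2 and MC = 22 - 12y + 3y^2.
AVC is minimized where dAVC/dy = -6 + 2y = 0, at y = 3; min AVC = 22 - 6·3 + 3^2 = ¥13.
Since P = ¥85 ≥ min AVC = ¥13, price covers variable cost and the firm should produce.
Solving P = MC: -63 - 12y + 3y^2 = 0 ⇒ y = -3 or 7. On the upward-sloping branch, y* = 7.
Check: AVC at y = 7 is ¥29 ≤ P, so revenue covers variable cost.
Profit = P·y − TC = 85·7 − 603 = -¥8, a loss, but smaller than the ¥400 fixed cost the firm would lose by shutting down.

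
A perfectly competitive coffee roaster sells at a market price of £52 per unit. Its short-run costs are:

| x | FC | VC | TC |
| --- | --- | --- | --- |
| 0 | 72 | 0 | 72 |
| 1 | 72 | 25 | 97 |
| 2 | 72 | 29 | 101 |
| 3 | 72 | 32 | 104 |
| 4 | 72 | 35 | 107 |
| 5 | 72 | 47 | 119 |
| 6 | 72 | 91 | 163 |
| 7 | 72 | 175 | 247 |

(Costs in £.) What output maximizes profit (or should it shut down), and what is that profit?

x = 6; profit = £149

Profit at each row (π = 52x − TC): x=0: -72; x=1: -45; x=2: 3; x=3: 52; x=4: 101; x=5: 141; x=6: 149; x=7: 117.
Profit is maximized at x = 6. AVC there is 91/6 = £15.17 ≤ P, so producing beats shutting down (which would give -£72).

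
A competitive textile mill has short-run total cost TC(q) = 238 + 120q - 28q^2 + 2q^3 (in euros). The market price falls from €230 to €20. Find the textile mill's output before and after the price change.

AVC = 120 - 28q + 2q^2, minimized at q = 7 where min AVC = €22. MC = 120 - 56q + 6q^2.
With P = €230 above the shutdown price, P = MC gives q = 11.
At P = €20 < min AVC = €22, price no longer covers variable cost at any output, so the firm shuts down: q = 0.

Output falls from 11 to 0 (the firm shuts down)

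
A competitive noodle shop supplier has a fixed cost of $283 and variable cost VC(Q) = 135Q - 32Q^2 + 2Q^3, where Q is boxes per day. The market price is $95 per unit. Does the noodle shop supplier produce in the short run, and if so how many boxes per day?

Variable cost is VC = 135Q - 32Q^2 + 2Q^3, so AVC = VC/Q = 135 - 32Q + 2Q^2 and MC = dTC/dQ = 135 - 64Q + 6Q^2.
The AVC parabola has its vertex at Q = 32/4 = 8, where AVC = 135 - 32·8 + 2·8^2 = $7.
Because $95 ≥ $7, revenue can cover variable cost; the firm operates.
P = MC gives 40 - 64Q + 6Q^2 = 0, with roots 2/3 and 10. Take the larger (rising MC): Q* = 10.
Check: AVC at Q = 10 is $15 ≤ P, so revenue covers variable cost.
Profit = P·Q − TC = 95·10 − 433 = $517.

Produce at Q = 10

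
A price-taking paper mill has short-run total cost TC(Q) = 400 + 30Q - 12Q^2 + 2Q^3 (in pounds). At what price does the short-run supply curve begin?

£12 per unit

The shutdown price is the minimum of AVC. VC = 30Q - 12Q^2 + 2Q^3, so AVC = 30 - 12Q + 2Q^2.
dAVC/dQ = -12 + 4Q = 0 gives Q = 3. min AVC = 30 - 12·3 + 2·3^2 = 12.
The firm shuts down for any P below £12.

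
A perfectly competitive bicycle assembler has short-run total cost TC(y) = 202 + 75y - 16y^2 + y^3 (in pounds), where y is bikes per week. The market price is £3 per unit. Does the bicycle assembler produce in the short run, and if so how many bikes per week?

From TC, MC = TC'(y) = 75 - 32y + 3y^2 and AVC = VC/y = 75 - 16y + y^2.
The AVC parabola has its vertex at y = 16/2 = 8, where AVC = 75 - 16·8 + 8^2 = £11.
With P < min AVC (£3 < £11), every unit sold adds to the loss.
Best response: produce nothing and absorb the £202 fixed cost.

Shut down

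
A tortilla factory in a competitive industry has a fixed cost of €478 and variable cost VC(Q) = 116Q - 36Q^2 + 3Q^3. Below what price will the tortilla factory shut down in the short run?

€8 per unit

The firm shuts down when price falls below the minimum of average variable cost. AVC = VC/Q = 116 - 36Q + 3Q^2.
At the minimum of AVC, MC = AVC. MC = 116 - 72Q + 9Q^2; setting MC = AVC gives 6Q^2 - 36Q = 0, so Q = 6. min AVC = 8.
The firm shuts down for any P below €8.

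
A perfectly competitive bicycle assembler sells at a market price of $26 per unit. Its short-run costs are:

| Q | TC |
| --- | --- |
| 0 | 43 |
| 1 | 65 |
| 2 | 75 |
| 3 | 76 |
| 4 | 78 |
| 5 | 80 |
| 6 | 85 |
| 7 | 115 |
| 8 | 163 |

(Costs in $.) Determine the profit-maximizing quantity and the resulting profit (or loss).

Q = 6; profit = $71

Tabulate TR − TC: Q=0: -43; Q=1: -39; Q=2: -23; Q=3: 2; Q=4: 26; Q=5: 50; Q=6: 71; Q=7: 67; Q=8: 45.
Profit is maximized at Q = 6. AVC there is 42/6 = $7 ≤ P, so producing beats shutting down (which would give -$43).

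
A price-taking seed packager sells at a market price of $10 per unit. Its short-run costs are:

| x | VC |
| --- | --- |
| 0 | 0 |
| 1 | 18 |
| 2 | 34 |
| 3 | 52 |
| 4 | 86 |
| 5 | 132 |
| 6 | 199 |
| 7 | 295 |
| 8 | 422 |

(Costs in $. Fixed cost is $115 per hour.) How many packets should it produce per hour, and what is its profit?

Tabulate TR − TC: x=0: -115; x=1: -123; x=2: -129; x=3: -137; x=4: -161; x=5: -197; x=6: -254; x=7: -340; x=8: -457.
Profit is highest at x = 0. Equivalently, the lowest AVC in the table is 34/2 ≈ $17 at x = 2, and P = $10 falls below it — price never covers variable cost, so the firm shuts down and loses only its fixed cost.

x = 0 (shut down); profit = -$115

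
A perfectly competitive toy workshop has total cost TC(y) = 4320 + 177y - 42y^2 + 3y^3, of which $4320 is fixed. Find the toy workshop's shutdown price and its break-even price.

Shutdown price = $30; break-even price = $465

Shutdown price = min AVC. AVC = 177 - 42y + 3y^2, with vertex at y = 7 and minimum $30.
ATC = 4320/y + 177 - 42y + 3y^2. Setting dATC/dy = −4320/y^2 − 42 + 6y = 0 gives y = 12 (since 6·12^3 − 42·12^2 = 4320).
min ATC = 4320/12 + 177 − 42·12 + 3·12^2 = $465. That is the break-even price.
For $30 ≤ P < $465 the firm produces at a loss; below $30 it shuts down.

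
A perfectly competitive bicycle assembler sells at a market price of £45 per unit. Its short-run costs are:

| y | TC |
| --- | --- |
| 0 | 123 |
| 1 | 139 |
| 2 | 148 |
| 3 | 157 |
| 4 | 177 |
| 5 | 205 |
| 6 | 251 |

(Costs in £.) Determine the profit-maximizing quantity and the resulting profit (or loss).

Profit at each row (π = 45y − TC): y=0: -123; y=1: -94; y=2: -58; y=3: -22; y=4: 3; y=5: 20; y=6: 19.
Profit is maximized at y = 5. AVC there is 82/5 = £16.40 ≤ P, so producing beats shutting down (which would give -£123).

y = 5; profit = £20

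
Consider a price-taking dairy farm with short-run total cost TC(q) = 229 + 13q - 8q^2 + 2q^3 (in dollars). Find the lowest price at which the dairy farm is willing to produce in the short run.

The shutdown price is the minimum of AVC. VC = 13q - 8q^2 + 2q^3, so AVC = 13 - 8q + 2q^2.
At the minimum of AVC, MC = AVC. MC = 13 - 16q + 6q^2; setting MC = AVC gives 4q^2 - 8q = 0, so q = 2. min AVC = 5.
So the shutdown price is $5.

$5 per unit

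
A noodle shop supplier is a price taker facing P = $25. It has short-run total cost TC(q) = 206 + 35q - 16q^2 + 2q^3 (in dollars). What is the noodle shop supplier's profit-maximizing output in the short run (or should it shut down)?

Strip out fixed cost: VC = 35q - 16q^2 + 2q^3. Then AVC = 35 - 16q + 2q^2 and MC = 35 - 32q + 6q^2.
AVC hits its minimum where MC = AVC, at q = 4, giving min AVC = 35 - 16·4 + 2·4^2 = $3.
Since P = $25 ≥ min AVC = $3, price covers variable cost and the firm should produce.
P = MC gives 10 - 32q + 6q^2 = 0, with roots 1/3 and 5. Take the larger (rising MC): q* = 5.
Check: AVC at q = 5 is $5 ≤ P, so revenue covers variable cost.
Profit = P·q − TC = 25·5 − 231 = -$106, a loss, but smaller than the $206 fixed cost the firm would lose by shutting down.

Produce at q = 5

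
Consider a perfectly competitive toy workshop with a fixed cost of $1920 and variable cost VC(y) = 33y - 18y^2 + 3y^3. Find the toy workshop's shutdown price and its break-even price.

Shutdown price = min AVC. AVC = 33 - 18y + 3y^2, with vertex at y = 3 and minimum $6.
ATC = 1920/y + 33 - 18y + 3y^2. Setting dATC/dy = −1920/y^2 − 18 + 6y = 0 gives y = 8 (since 6·8^3 − 18·8^2 = 1920).
min ATC = 1920/8 + 33 − 18·8 + 3·8^2 = $321. That is the break-even price.
For $6 ≤ P < $321 the firm produces at a loss; below $6 it shuts down.

Shutdown price = $6; break-even price = $321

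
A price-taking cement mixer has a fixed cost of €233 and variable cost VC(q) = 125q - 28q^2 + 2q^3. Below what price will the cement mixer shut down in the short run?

€27 per unit

Short-run supply begins at min AVC. From VC = 125q - 28q^2 + 2q^3, AVC = 125 - 28q + 2q^2.
At the minimum of AVC, MC = AVC. MC = 125 - 56q + 6q^2; setting MC = AVC gives 4q^2 - 28q = 0, so q = 7. min AVC = 27.
So the shutdown price is €27.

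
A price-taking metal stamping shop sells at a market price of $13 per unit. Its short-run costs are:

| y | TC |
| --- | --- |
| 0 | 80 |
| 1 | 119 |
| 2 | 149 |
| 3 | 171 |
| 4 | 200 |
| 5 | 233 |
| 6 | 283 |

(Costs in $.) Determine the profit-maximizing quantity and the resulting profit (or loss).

y = 0 (shut down); profit = -$80

Tabulate TR − TC: y=0: -80; y=1: -106; y=2: -123; y=3: -132; y=4: -148; y=5: -168; y=6: -205.
Profit is highest at y = 0. Equivalently, the lowest AVC in the table is 120/4 ≈ $30 at y = 4, and P = $13 falls below it — price never covers variable cost, so the firm shuts down and loses only its fixed cost.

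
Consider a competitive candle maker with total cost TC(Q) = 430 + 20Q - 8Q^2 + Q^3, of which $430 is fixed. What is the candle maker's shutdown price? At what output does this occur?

$4 per unit, at Q = 4

Short-run supply begins at min AVC. From VC = 20Q - 8Q^2 + Q^3, AVC = 20 - 8Q + Q^2.
dAVC/dQ = -8 + 2Q = 0 gives Q = 4. min AVC = 20 - 8·4 + 4^2 = 4.
So the shutdown price is $4.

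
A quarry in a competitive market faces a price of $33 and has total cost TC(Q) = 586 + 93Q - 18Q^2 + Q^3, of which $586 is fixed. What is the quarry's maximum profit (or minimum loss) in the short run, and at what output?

AVC = 93 - 18Q + Q^2; min AVC = $12 at Q = 9. Since P = $33 ≥ min AVC, the firm produces.
MC = 93 - 36Q + 3Q^2. Setting P = MC and taking the root on the rising branch gives Q* = 10.
TR = 33·10 = 330. TC = 586 + 130 = 716. Profit = 330 − 716 = -$386.
That loss of $386 beats the $586 the firm would lose by shutting down; producing recovers $200 of fixed cost.

Profit = -$386 at Q = 10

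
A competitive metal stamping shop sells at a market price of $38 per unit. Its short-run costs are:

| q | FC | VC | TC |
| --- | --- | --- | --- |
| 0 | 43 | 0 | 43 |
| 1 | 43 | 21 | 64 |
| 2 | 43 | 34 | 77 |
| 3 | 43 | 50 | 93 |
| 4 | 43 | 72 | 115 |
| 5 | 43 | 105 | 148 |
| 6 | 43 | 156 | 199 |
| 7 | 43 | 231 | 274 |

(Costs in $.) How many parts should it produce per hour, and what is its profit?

Tabulate TR − TC: q=0: -43; q=1: -26; q=2: -1; q=3: 21; q=4: 37; q=5: 42; q=6: 29; q=7: -8.
Profit is maximized at q = 5. AVC there is 105/5 = $21 ≤ P, so producing beats shutting down (which would give -$43).

q = 5; profit = $42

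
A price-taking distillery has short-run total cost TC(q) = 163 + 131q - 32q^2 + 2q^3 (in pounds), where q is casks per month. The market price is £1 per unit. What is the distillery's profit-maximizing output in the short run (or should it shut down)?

Shut down

Strip out fixed cost: VC = 131q - 32q^2 + 2q^3. Then AVC = 131 - 32q + 2q^2 and MC = 131 - 64q + 6q^2.
AVC is minimized where dAVC/dq = -32 + 4q = 0, at q = 8; min AVC = 131 - 32·8 + 2·8^2 = £3.
P = £1 lies below min AVC = £3; no output level covers variable cost.
The firm minimizes its loss by shutting down and losing only its fixed cost of £163.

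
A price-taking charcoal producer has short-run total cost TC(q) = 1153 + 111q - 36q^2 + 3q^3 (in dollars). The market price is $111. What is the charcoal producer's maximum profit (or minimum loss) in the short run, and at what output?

AVC = 111 - 36q + 3q^2 has its minimum $3 at q = 6; price $111 clears that bar, so the firm operates.
With MC = 111 - 72q + 9q^2, P = MC on the upward-sloping part at q* = 8.
TR = 111·8 = 888. TC = 1153 + 120 = 1273. Profit = 888 − 1273 = -$385.
By producing, the firm covers all variable cost plus $768 of fixed cost; shutting down would lose the full $1153.

Profit = -$385 at q = 8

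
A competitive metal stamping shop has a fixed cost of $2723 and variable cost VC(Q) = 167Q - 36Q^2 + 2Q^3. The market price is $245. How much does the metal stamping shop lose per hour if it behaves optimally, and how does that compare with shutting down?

Profit = -$19 at Q = 13

AVC = 167 - 36Q + 2Q^2; min AVC = $5 at Q = 9. Since P = $245 ≥ min AVC, the firm produces.
With MC = 167 - 72Q + 6Q^2, P = MC on the upward-sloping part at Q* = 13.
TR = 245·13 = 3185. TC = 2723 + 481 = 3204. Profit = 3185 − 3204 = -$19.
That loss of $19 beats the $2723 the firm would lose by shutting down; producing recovers $2704 of fixed cost.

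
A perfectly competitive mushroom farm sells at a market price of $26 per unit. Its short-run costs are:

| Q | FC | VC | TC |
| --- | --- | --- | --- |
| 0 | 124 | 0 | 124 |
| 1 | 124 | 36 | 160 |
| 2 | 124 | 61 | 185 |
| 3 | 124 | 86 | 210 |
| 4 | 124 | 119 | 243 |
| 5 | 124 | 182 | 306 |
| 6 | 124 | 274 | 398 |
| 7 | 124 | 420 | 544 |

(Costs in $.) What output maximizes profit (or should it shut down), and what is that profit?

Compute π = P·Q − TC at each output: Q=0: -124; Q=1: -134; Q=2: -133; Q=3: -132; Q=4: -139; Q=5: -176; Q=6: -242; Q=7: -362.
Profit is highest at Q = 0. Equivalently, the lowest AVC in the table is 86/3 ≈ $28.67 at Q = 3, and P = $26 falls below it — price never covers variable cost, so the firm shuts down and loses only its fixed cost.

Q = 0 (shut down); profit = -$124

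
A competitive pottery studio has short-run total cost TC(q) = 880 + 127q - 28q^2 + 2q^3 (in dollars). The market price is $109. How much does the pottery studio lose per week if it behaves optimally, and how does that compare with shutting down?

AVC = 127 - 28q + 2q^2; min AVC = $29 at q = 7. Since P = $109 ≥ min AVC, the firm produces.
With MC = 127 - 56q + 6q^2, P = MC on the upward-sloping part at q* = 9.
TR = 109·9 = 981. TC = 880 + 333 = 1213. Profit = 981 − 1213 = -$232.
That loss of $232 beats the $880 the firm would lose by shutting down; producing recovers $648 of fixed cost.

Profit = -$232 at q = 9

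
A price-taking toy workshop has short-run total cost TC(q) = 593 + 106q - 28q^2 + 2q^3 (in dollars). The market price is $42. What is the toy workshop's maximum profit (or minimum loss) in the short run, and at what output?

AVC = 106 - 28q + 2q^2 has its minimum $8 at q = 7; price $42 clears that bar, so the firm operates.
With MC = 106 - 56q + 6q^2, P = MC on the upward-sloping part at q* = 8.
TR = 42·8 = 336. TC = 593 + 80 = 673. Profit = 336 − 673 = -$337.
That loss of $337 beats the $593 the firm would lose by shutting down; producing recovers $256 of fixed cost.

Profit = -$337 at q = 8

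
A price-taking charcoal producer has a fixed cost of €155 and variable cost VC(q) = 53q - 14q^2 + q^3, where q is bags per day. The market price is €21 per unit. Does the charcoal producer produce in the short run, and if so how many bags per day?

Produce at q = 8

From TC, MC = TC'(q) = 53 - 28q + 3q^2 and AVC = VC/q = 53 - 14q + q^2.
The AVC parabola has its vertex at q = 14/2 = 7, where AVC = 53 - 14·7 + 7^2 = €4.
Because €21 ≥ €4, revenue can cover variable cost; the firm operates.
P = MC gives 32 - 28q + 3q^2 = 0, with roots 4/3 and 8. Take the larger (rising MC): q* = 8.
Check: AVC at q = 8 is €5 ≤ P, so revenue covers variable cost.
Profit = P·q − TC = 21·8 − 195 = -€27, a loss, but smaller than the €155 fixed cost the firm would lose by shutting down.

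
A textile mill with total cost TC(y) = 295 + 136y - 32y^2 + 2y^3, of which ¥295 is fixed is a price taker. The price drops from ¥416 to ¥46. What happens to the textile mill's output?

Output falls from 14 to 9

MC = 136 - 64y + 6y^2; the shutdown threshold is min AVC = ¥8 (at y = 8).
At P = ¥416 ≥ min AVC, set P = MC on the rising branch: y = 14.
At P = ¥46 ≥ min AVC, set P = MC: y = 9. The firm stays open but cuts output.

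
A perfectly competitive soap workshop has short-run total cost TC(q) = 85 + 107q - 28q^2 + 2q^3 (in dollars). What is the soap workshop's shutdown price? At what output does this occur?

$9 per unit, at q = 7

Short-run supply begins at min AVC. From VC = 107q - 28q^2 + 2q^3, AVC = 107 - 28q + 2q^2.
dAVC/dq = -28 + 4q = 0 gives q = 7. min AVC = 107 - 28·7 + 2·7^2 = 9.
The firm shuts down for any P below $9.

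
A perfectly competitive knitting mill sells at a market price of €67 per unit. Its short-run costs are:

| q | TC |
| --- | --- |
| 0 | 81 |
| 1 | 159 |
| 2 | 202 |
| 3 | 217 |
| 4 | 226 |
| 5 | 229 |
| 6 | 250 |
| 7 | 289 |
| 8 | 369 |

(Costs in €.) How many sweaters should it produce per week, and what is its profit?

q = 7; profit = €180

Compute π = P·q − TC at each output: q=0: -81; q=1: -92; q=2: -68; q=3: -16; q=4: 42; q=5: 106; q=6: 152; q=7: 180; q=8: 167.
Profit is maximized at q = 7. AVC there is 208/7 = €29.71 ≤ P, so producing beats shutting down (which would give -€81).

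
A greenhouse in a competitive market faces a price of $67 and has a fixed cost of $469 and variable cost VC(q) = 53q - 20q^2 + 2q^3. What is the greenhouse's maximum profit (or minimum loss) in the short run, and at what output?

AVC = 53 - 20q + 2q^2 has its minimum $3 at q = 5; price $67 clears that bar, so the firm operates.
With MC = 53 - 40q + 6q^2, P = MC on the upward-sloping part at q* = 7.
TR = 67·7 = 469. TC = 469 + 77 = 546. Profit = 469 − 546 = -$77.
By producing, the firm covers all variable cost plus $392 of fixed cost; shutting down would lose the full $469.

Profit = -$77 at q = 7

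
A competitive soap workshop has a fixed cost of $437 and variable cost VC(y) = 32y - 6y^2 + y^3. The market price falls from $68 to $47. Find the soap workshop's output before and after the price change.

AVC = 32 - 6y + y^2, minimized at y = 3 where min AVC = $23. MC = 32 - 12y + 3y^2.
At P = $68 ≥ min AVC, set P = MC on the rising branch: y = 6.
At P = $47 ≥ min AVC, set P = MC: y = 5. The firm stays open but cuts output.

Output falls from 6 to 5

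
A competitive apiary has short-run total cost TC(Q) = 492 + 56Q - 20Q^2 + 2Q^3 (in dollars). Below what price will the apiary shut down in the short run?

$6 per unit

Short-run supply begins at min AVC. From VC = 56Q - 20Q^2 + 2Q^3, AVC = 56 - 20Q + 2Q^2.
At the minimum of AVC, MC = AVC. MC = 56 - 40Q + 6Q^2; setting MC = AVC gives 4Q^2 - 20Q = 0, so Q = 5. min AVC = 6.
So the shutdown price is $6.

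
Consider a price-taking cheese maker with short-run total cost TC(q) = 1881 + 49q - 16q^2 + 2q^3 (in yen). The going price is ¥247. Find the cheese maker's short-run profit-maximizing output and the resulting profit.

Profit = -¥261 at q = 9

AVC = 49 - 16q + 2q^2 has its minimum ¥17 at q = 4; price ¥247 clears that bar, so the firm operates.
MC = 49 - 32q + 6q^2. Setting P = MC and taking the root on the rising branch gives q* = 9.
TR = 247·9 = 2223. TC = 1881 + 603 = 2484. Profit = 2223 − 2484 = -¥261.
That loss of ¥261 beats the ¥1881 the firm would lose by shutting down; producing recovers ¥1620 of fixed cost.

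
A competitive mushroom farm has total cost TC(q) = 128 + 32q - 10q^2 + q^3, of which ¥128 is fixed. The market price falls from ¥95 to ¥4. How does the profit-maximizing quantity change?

Output falls from 9 to 0 (the firm shuts down)

MC = 32 - 20q + 3q^2; the shutdown threshold is min AVC = ¥7 (at q = 5).
At P = ¥95 ≥ min AVC, set P = MC on the rising branch: q = 9.
At P = ¥4 < min AVC = ¥7, price no longer covers variable cost at any output, so the firm shuts down: q = 0.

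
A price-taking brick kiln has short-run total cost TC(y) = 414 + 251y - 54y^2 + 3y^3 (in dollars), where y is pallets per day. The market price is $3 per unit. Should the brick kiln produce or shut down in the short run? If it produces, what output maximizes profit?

Strip out fixed cost: VC = 251y - 54y^2 + 3y^3. Then AVC = 251 - 54y + 3y^2 and MC = 251 - 108y + 9y^2.
AVC hits its minimum where MC = AVC, at y = 9, giving min AVC = 251 - 54·9 + 3·9^2 = $8.
Since P = $3 < min AVC = $8, price fails to cover variable cost at any output.
The firm minimizes its loss by shutting down and losing only its fixed cost of $414.

Shut down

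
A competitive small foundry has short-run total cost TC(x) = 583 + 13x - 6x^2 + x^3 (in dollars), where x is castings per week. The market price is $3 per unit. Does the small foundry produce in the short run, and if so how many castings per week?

Variable cost is VC = 13x - 6x^2 + x^3, so AVC = VC/x = 13 - 6x + x^2 and MC = dTC/dx = 13 - 12x + 3x^2.
AVC is minimized where dAVC/dx = -6 + 2x = 0, at x = 3; min AVC = 13 - 6·3 + 3^2 = $4.
P = $3 lies below min AVC = $4; no output level covers variable cost.
Shutting down limits the loss to fixed cost, $583.

Shut down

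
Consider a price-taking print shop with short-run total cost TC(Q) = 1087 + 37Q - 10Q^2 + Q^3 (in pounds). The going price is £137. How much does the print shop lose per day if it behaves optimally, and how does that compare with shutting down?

AVC = 37 - 10Q + Q^2 has its minimum £12 at Q = 5; price £137 clears that bar, so the firm operates.
MC = 37 - 20Q + 3Q^2. Setting P = MC and taking the root on the rising branch gives Q* = 10.
TR = 137·10 = 1370. TC = 1087 + 370 = 1457. Profit = 1370 − 1457 = -£87.
By producing, the firm covers all variable cost plus £1000 of fixed cost; shutting down would lose the full £1087.

Profit = -£87 at Q = 10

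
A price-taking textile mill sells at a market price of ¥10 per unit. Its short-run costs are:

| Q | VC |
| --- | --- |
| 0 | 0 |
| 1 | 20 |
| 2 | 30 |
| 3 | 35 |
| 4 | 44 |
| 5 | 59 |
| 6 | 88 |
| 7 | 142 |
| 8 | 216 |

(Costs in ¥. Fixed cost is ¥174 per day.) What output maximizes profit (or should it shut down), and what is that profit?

Q = 0 (shut down); profit = -¥174

Compute π = P·Q − TC at each output: Q=0: -174; Q=1: -184; Q=2: -184; Q=3: -179; Q=4: -178; Q=5: -183; Q=6: -202; Q=7: -246; Q=8: -310.
Profit is highest at Q = 0. Equivalently, the lowest AVC in the table is 44/4 ≈ ¥11 at Q = 4, and P = ¥10 falls below it — price never covers variable cost, so the firm shuts down and loses only its fixed cost.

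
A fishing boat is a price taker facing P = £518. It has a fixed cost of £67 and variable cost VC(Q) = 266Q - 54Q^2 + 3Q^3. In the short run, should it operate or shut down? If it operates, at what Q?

Variable cost is VC = 266Q - 54Q^2 + 3Q^3, so AVC = VC/Q = 266 - 54Q + 3Q^2 and MC = dTC/dQ = 266 - 108Q + 9Q^2.
AVC hits its minimum where MC = AVC, at Q = 9, giving min AVC = 266 - 54·9 + 3·9^2 = £23.
Because £518 ≥ £23, revenue can cover variable cost; the firm operates.
Solving P = MC: -252 - 108Q + 9Q^2 = 0 ⇒ Q = -2 or 14. On the upward-sloping branch, Q* = 14.
Check: AVC at Q = 14 is £98 ≤ P, so revenue covers variable cost.
Profit = P·Q − TC = 518·14 − 1439 = £5813.

Produce at Q = 14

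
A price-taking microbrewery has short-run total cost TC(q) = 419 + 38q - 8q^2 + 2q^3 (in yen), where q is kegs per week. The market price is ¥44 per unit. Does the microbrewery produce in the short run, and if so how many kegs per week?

Produce at q = 3

From TC, MC = TC'(q) = 38 - 16q + 6q^2 and AVC = VC/q = 38 - 8q + 2q^2.
AVC is minimized where dAVC/dq = -8 + 4q = 0, at q = 2; min AVC = 38 - 8·2 + 2·2^2 = ¥30.
Because ¥44 ≥ ¥30, revenue can cover variable cost; the firm operates.
P = MC gives -6 - 16q + 6q^2 = 0, with roots -1/3 and 3. Take the larger (rising MC): q* = 3.
Check: AVC at q = 3 is ¥32 ≤ P, so revenue covers variable cost.
Profit = P·q − TC = 44·3 − 515 = -¥383, a loss, but smaller than the ¥419 fixed cost the firm would lose by shutting down.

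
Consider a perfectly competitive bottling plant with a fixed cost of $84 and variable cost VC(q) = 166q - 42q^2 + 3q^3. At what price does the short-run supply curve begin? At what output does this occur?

$19 per unit, at q = 7

The firm shuts down when price falls below the minimum of average variable cost. AVC = VC/q = 166 - 42q + 3q^2.
At the minimum of AVC, MC = AVC. MC = 166 - 84q + 9q^2; setting MC = AVC gives 6q^2 - 42q = 0, so q = 7. min AVC = 19.
The firm shuts down for any P below $19.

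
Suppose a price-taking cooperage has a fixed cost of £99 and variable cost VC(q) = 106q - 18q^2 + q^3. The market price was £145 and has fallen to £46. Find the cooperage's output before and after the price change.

MC = 106 - 36q + 3q^2; the shutdown threshold is min AVC = £25 (at q = 9).
At P = £145 ≥ min AVC, set P = MC on the rising branch: q = 13.
At P = £46 ≥ min AVC, set P = MC: q = 10. The firm stays open but cuts output.

Output falls from 13 to 10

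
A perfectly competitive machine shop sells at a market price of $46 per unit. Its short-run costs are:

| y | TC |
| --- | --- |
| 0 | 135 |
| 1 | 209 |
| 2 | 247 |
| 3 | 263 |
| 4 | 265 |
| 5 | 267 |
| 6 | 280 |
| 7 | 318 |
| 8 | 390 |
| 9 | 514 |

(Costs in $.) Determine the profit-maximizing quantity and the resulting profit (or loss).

Compute π = P·y − TC at each output: y=0: -135; y=1: -163; y=2: -155; y=3: -125; y=4: -81; y=5: -37; y=6: -4; y=7: 4; y=8: -22; y=9: -100.
Profit is maximized at y = 7. AVC there is 183/7 = $26.14 ≤ P, so producing beats shutting down (which would give -$135).

y = 7; profit = $4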